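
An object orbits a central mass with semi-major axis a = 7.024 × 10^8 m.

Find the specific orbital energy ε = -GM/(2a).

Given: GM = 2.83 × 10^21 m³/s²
a = 7.024 × 10^8 m
GM = 2.83 × 10^21 m³/s²
2a = 1.4048 × 10^9 m
ε = −GM/(2a) = -2.01452 × 10^12 J/kg ≈ -2015 GJ/kg

Final answer: -2015 GJ/kg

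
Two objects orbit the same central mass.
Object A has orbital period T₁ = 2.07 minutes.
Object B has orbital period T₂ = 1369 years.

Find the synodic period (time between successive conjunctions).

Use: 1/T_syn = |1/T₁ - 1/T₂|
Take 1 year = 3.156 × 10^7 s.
T₁ = 2.07 minutes = 124.2 s
T₂ = 1369 years = 4.32056 × 10^10 s
1/T₁ = 0.00805153 s⁻¹
1/T₂ = 2.31451 × 10^-11 s⁻¹
|1/T₁ − 1/T₂| = 0.00805153 s⁻¹
T_syn = 1 / |1/T₁ − 1/T₂| = 124.2 s ≈ 2.07 minutes

Final answer: T_syn = 2.07 minutes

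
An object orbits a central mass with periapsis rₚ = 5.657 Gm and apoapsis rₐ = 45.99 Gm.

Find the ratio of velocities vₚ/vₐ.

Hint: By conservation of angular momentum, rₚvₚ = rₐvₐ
rₚ = 5.657 Gm = 5.657 × 10^9 m
rₐ = 45.99 Gm = 4.599 × 10^10 m
rₚvₚ = rₐvₐ  ⇒  vₚ/vₐ = rₐ/rₚ
vₚ/vₐ = (4.599 × 10^10) / (5.657 × 10^9) = 8.12975

Final answer: vₚ/vₐ = 8.13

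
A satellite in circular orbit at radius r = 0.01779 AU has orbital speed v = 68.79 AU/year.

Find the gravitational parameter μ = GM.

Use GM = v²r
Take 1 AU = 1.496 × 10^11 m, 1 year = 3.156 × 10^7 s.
r = 0.01779 AU = 2.66138 × 10^9 m
v = 68.79 AU/year = 326077 m/s
v² = 1.06326 × 10^11 m²/s²
GM = v²r = 1.06326 × 10^11 × 2.66138 × 10^9 = 2.82975 × 10^20 m³/s²
GM ≈ 2.83 × 10^20 m³/s²

Final answer: GM = 2.83 × 10^20 m³/s²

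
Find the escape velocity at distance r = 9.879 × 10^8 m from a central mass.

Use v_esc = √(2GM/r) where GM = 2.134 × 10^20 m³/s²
r = 9.879 × 10^8 m
GM = 2.134 × 10^20 m³/s²
2GM/r = 2 × (2.134 × 10^20) / (9.879 × 10^8) = 4.32028 × 10^11 m²/s²
v_esc = √(2GM/r) = 657288 m/s ≈ 657.3 km/s

Final answer: 657.3 km/s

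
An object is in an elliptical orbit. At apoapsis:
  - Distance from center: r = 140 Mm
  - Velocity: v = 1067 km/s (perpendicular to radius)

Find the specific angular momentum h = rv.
r = 140 Mm = 1.4 × 10^8 m
v = 1067 km/s = 1.067 × 10^6 m/s
h = rv = 1.4 × 10^8 × 1.067 × 10^6 = 1.4938 × 10^14 m²/s ≈ 1.494 × 10^14 m²/s

Final answer: h = 1.494 × 10^14 m²/s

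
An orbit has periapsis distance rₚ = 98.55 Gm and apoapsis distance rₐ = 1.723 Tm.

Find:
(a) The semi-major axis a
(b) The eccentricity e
rₚ = 98.55 Gm = 9.855 × 10^10 m
rₐ = 1.723 Tm = 1.723 × 10^12 m
(a) a = (rₚ + rₐ)/2 = 9.10775 × 10^11 m ≈ 910.8 Gm
(b) e = (rₐ − rₚ)/(rₐ + rₚ) = (1.62445 × 10^12) / (1.82155 × 10^12) = 0.891795

Final answer:
(a) a = 910.8 Gm
(b) e = 0.8918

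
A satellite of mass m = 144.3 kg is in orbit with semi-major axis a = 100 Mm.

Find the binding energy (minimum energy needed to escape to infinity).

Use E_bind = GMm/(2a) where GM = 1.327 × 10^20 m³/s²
a = 100 Mm = 1 × 10^8 m
GM = 1.327 × 10^20 m³/s²
m = 144.3 kg
GMm = 1.327 × 10^20 × 144.3 = 1.91486 × 10^22 m³·kg/s²
2a = 2 × 10^8 m
E_bind = GMm/(2a) = 9.5743 × 10^13 J ≈ 95.74 TJ

Final answer: 95.74 TJ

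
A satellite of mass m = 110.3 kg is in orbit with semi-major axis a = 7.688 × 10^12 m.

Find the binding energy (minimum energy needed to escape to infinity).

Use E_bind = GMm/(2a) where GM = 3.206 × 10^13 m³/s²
a = 7.688 × 10^12 m
GM = 3.206 × 10^13 m³/s²
m = 110.3 kg
GMm = 3.206 × 10^13 × 110.3 = 3.53622 × 10^15 m³·kg/s²
2a = 1.5376 × 10^13 m
E_bind = GMm/(2a) = 229.983 J ≈ 230 J

Final answer: 230 J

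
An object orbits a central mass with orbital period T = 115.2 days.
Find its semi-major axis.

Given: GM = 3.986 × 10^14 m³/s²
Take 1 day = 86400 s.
T = 115.2 days = 9.95328 × 10^6 s
GM = 3.986 × 10^14 m³/s²
Kepler's third law: a³ = GM T² / (4π²)
T² = 9.90678 × 10^13 s²
a³ = (3.986 × 10^14) × (9.90678 × 10^13) / (4π²) = 1.00025 × 10^27 m³
a = (a³)^(1/3) = 1.00008 × 10^9 m ≈ 1 Gm

Final answer: 1 Gm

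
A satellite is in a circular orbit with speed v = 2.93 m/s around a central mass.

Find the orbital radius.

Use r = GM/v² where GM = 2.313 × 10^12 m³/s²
v = 2.93 m/s
GM = 2.313 × 10^12 m³/s²
v² = 8.5849 m²/s²
r = GM/v² = (2.313 × 10^12) / 8.5849 = 2.69427 × 10^11 m ≈ 269.4 Gm

Final answer: 269.4 Gm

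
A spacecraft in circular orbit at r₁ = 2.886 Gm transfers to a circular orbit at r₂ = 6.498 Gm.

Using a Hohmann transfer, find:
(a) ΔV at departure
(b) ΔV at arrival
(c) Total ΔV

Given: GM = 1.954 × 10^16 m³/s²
r₁ = 2.886 Gm = 2.886 × 10^9 m
r₂ = 6.498 Gm = 6.498 × 10^9 m
GM = 1.954 × 10^16 m³/s²
Transfer ellipse: a_t = (r₁ + r₂)/2 = 4.692 × 10^9 m
Circular speed at r₁: v₁ = √(GM/r₁) = 2602.04 m/s
Transfer speed at r₁ (periapsis): v₁ₜ = √(GM(2/r₁ − 1/a_t)) = 3062.14 m/s
(a) ΔV₁ = v₁ₜ − v₁ = 460.099 m/s ≈ 460.1 m/s
Circular speed at r₂: v₂ = √(GM/r₂) = 1734.09 m/s
Transfer speed at r₂ (apoapsis): v₂ₜ = √(GM(2/r₂ − 1/a_t)) = 1360.01 m/s
(b) ΔV₂ = v₂ − v₂ₜ = 374.085 m/s ≈ 374.1 m/s
(c) ΔV_total = ΔV₁ + ΔV₂ = 834.183 m/s ≈ 834.2 m/s

Final answer:
(a) ΔV₁ = 460.1 m/s
(b) ΔV₂ = 374.1 m/s
(c) ΔV_total = 834.2 m/s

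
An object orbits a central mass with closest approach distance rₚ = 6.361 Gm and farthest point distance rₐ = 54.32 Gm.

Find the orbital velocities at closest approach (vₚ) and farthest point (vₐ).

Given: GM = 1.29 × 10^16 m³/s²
rₚ = 6.361 Gm = 6.361 × 10^9 m
rₐ = 54.32 Gm = 5.432 × 10^10 m
GM = 1.29 × 10^16 m³/s²
a = (rₚ + rₐ)/2 = 3.03405 × 10^10 m
Vis-viva: v² = GM (2/r − 1/a)
vₚ² = 1.29 × 10^16 × (3.14416 × 10^-10 − 3.29592 × 10^-11) = 3.63079 × 10^6 m²/s²
vₚ = 1905.46 m/s ≈ 1.905 km/s
vₐ² = 1.29 × 10^16 × (3.68189 × 10^-11 − 3.29592 × 10^-11) = 49788.9 m²/s²
vₐ = 223.134 m/s ≈ 223.1 m/s

Final answer: vₚ = 1.905 km/s, vₐ = 223.1 m/s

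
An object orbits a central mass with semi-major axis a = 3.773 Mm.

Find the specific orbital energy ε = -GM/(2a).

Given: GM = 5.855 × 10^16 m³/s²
a = 3.773 Mm = 3.773 × 10^6 m
GM = 5.855 × 10^16 m³/s²
2a = 7.546 × 10^6 m
ε = −GM/(2a) = -7.75908 × 10^9 J/kg ≈ -7.759 GJ/kg

Final answer: -7.759 GJ/kg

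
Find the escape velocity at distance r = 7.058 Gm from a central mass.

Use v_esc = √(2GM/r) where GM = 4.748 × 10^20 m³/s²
r = 7.058 Gm = 7.058 × 10^9 m
GM = 4.748 × 10^20 m³/s²
2GM/r = 2 × (4.748 × 10^20) / (7.058 × 10^9) = 1.34542 × 10^11 m²/s²
v_esc = √(2GM/r) = 366800 m/s ≈ 366.8 km/s

Final answer: 366.8 km/s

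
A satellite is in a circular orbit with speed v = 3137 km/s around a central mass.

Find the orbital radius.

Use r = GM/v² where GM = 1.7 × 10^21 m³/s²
v = 3137 km/s = 3.137 × 10^6 m/s
GM = 1.7 × 10^21 m³/s²
v² = 9.84077 × 10^12 m²/s²
r = GM/v² = (1.7 × 10^21) / (9.84077 × 10^12) = 1.72751 × 10^8 m ≈ 172.8 Mm

Final answer: 172.8 Mm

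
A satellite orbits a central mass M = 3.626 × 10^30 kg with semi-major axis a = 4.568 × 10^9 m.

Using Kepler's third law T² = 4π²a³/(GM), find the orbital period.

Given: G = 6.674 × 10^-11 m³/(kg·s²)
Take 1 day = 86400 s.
M = 3.626 × 10^30 kg
GM = G × M = 6.674 × 10^-11 × 3.626 × 10^30 = 2.41999 × 10^20 m³/s²
a = 4.568 × 10^9 m
a³ = 9.53187 × 10^28 m³
T = 2π √(a³/GM) = 2π √((9.53187 × 10^28) / (2.41999 × 10^20)) = 2π × 19846.4 s
T = 124699 s ≈ 1.443 days

Final answer: 1.443 days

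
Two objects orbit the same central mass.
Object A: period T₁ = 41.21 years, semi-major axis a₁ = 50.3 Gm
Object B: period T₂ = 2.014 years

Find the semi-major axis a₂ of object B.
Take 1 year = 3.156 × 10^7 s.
T₁ = 41.21 years = 1.30059 × 10^9 s
T₂ = 2.014 years = 6.35618 × 10^7 s
a₁ = 50.3 Gm = 5.03 × 10^10 m
Kepler's third law: (T₂/T₁)² = (a₂/a₁)³  ⇒  a₂ = a₁ (T₂/T₁)^(2/3)
T₂/T₁ = 0.0488716
(T₂/T₁)^(2/3) = 0.133671
a₂ = 5.03 × 10^10 m × 0.133671 = 6.72366 × 10^9 m ≈ 6.724 Gm

Final answer: a₂ = 6.724 Gm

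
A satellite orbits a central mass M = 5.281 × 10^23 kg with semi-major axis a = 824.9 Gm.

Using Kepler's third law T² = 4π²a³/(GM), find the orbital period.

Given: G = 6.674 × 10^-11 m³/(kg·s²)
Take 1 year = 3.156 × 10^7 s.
M = 5.281 × 10^23 kg
GM = G × M = 6.674 × 10^-11 × 5.281 × 10^23 = 3.52454 × 10^13 m³/s²
a = 824.9 Gm = 8.249 × 10^11 m
a³ = 5.61311 × 10^35 m³
T = 2π √(a³/GM) = 2π √((5.61311 × 10^35) / (3.52454 × 10^13)) = 2π × 1.26198 × 10^11 s
T = 7.92922 × 10^11 s ≈ 2.512 × 10^4 years

Final answer: 2.512 × 10^4 years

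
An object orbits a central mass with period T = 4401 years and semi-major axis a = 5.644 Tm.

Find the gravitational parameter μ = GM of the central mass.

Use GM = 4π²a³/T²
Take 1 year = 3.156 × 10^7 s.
T = 4401 years = 1.38896 × 10^11 s
a = 5.644 Tm = 5.644 × 10^12 m
a³ = 1.79788 × 10^38 m³
T² = 1.9292 × 10^22 s²
GM = 4π² × (1.79788 × 10^38) / (1.9292 × 10^22) = 3.67912 × 10^17 m³/s²
GM ≈ 3.679 × 10^17 m³/s²

Final answer: GM = 3.679 × 10^17 m³/s²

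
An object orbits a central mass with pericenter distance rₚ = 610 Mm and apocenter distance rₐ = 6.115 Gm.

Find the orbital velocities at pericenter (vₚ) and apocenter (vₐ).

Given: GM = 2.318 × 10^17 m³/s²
rₚ = 610 Mm = 6.1 × 10^8 m
rₐ = 6.115 Gm = 6.115 × 10^9 m
GM = 2.318 × 10^17 m³/s²
a = (rₚ + rₐ)/2 = 3.3625 × 10^9 m
Vis-viva: v² = GM (2/r − 1/a)
vₚ² = 2.318 × 10^17 × (3.27869 × 10^-9 − 2.97398 × 10^-10) = 6.91063 × 10^8 m²/s²
vₚ = 26288.1 m/s ≈ 26.29 km/s
vₐ² = 2.318 × 10^17 × (3.27065 × 10^-10 − 2.97398 × 10^-10) = 6.87677 × 10^6 m²/s²
vₐ = 2622.36 m/s ≈ 2.622 km/s

Final answer: vₚ = 26.29 km/s, vₐ = 2.622 km/s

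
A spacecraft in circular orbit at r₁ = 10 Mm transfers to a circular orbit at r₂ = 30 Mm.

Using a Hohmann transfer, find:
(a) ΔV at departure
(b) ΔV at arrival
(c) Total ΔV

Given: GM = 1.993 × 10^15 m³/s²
r₁ = 10 Mm = 1 × 10^7 m
r₂ = 30 Mm = 3 × 10^7 m
GM = 1.993 × 10^15 m³/s²
Transfer ellipse: a_t = (r₁ + r₂)/2 = 2 × 10^7 m
Circular speed at r₁: v₁ = √(GM/r₁) = 14117.4 m/s
Transfer speed at r₁ (periapsis): v₁ₜ = √(GM(2/r₁ − 1/a_t)) = 17290.2 m/s
(a) ΔV₁ = v₁ₜ − v₁ = 3172.81 m/s ≈ 3.173 km/s
Circular speed at r₂: v₂ = √(GM/r₂) = 8150.66 m/s
Transfer speed at r₂ (apoapsis): v₂ₜ = √(GM(2/r₂ − 1/a_t)) = 5763.39 m/s
(b) ΔV₂ = v₂ − v₂ₜ = 2387.27 m/s ≈ 2.387 km/s
(c) ΔV_total = ΔV₁ + ΔV₂ = 5560.08 m/s ≈ 5.56 km/s

Final answer:
(a) ΔV₁ = 3.173 km/s
(b) ΔV₂ = 2.387 km/s
(c) ΔV_total = 5.56 km/s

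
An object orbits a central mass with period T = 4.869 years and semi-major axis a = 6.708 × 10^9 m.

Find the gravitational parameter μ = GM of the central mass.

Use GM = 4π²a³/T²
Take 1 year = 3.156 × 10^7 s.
T = 4.869 years = 1.53666 × 10^8 s
a = 6.708 × 10^9 m
a³ = 3.01842 × 10^29 m³
T² = 2.36131 × 10^16 s²
GM = 4π² × (3.01842 × 10^29) / (2.36131 × 10^16) = 5.04644 × 10^14 m³/s²
GM ≈ 5.046 × 10^14 m³/s²

Final answer: GM = 5.046 × 10^14 m³/s²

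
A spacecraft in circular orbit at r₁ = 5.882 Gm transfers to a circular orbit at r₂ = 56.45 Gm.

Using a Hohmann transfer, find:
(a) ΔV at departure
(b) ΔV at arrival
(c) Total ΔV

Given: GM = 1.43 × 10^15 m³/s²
r₁ = 5.882 Gm = 5.882 × 10^9 m
r₂ = 56.45 Gm = 5.645 × 10^10 m
GM = 1.43 × 10^15 m³/s²
Transfer ellipse: a_t = (r₁ + r₂)/2 = 3.1166 × 10^10 m
Circular speed at r₁: v₁ = √(GM/r₁) = 493.067 m/s
Transfer speed at r₁ (periapsis): v₁ₜ = √(GM(2/r₁ − 1/a_t)) = 663.586 m/s
(a) ΔV₁ = v₁ₜ − v₁ = 170.519 m/s ≈ 170.5 m/s
Circular speed at r₂: v₂ = √(GM/r₂) = 159.161 m/s
Transfer speed at r₂ (apoapsis): v₂ₜ = √(GM(2/r₂ − 1/a_t)) = 69.1446 m/s
(b) ΔV₂ = v₂ − v₂ₜ = 90.0162 m/s ≈ 90.02 m/s
(c) ΔV_total = ΔV₁ + ΔV₂ = 260.535 m/s ≈ 260.5 m/s

Final answer:
(a) ΔV₁ = 170.5 m/s
(b) ΔV₂ = 90.02 m/s
(c) ΔV_total = 260.5 m/s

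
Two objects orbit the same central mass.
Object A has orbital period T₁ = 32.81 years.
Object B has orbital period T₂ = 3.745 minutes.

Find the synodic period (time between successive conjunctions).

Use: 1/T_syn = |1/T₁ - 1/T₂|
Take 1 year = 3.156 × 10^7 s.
T₁ = 32.81 years = 1.03548 × 10^9 s
T₂ = 3.745 minutes = 224.7 s
1/T₁ = 9.65732 × 10^-10 s⁻¹
1/T₂ = 0.00445038 s⁻¹
|1/T₁ − 1/T₂| = 0.00445038 s⁻¹
T_syn = 1 / |1/T₁ − 1/T₂| = 224.7 s ≈ 3.745 minutes

Final answer: T_syn = 3.745 minutes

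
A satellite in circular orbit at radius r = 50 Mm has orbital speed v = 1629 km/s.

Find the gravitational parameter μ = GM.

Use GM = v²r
r = 50 Mm = 5 × 10^7 m
v = 1629 km/s = 1.629 × 10^6 m/s
v² = 2.65364 × 10^12 m²/s²
GM = v²r = 2.65364 × 10^12 × 5 × 10^7 = 1.32682 × 10^20 m³/s²
GM ≈ 1.327 × 10^20 m³/s²

Final answer: GM = 1.327 × 10^20 m³/s²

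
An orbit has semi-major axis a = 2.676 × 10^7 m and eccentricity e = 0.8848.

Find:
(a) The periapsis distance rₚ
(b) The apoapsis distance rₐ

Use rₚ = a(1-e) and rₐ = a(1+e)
a = 2.676 × 10^7 m
e = 0.8848:  1 − e = 0.1152,  1 + e = 1.8848
(a) rₚ = a(1 − e) = 2.676 × 10^7 m × 0.1152 = 3.08275 × 10^6 m ≈ 3.083 × 10^6 m
(b) rₐ = a(1 + e) = 2.676 × 10^7 m × 1.8848 = 5.04372 × 10^7 m ≈ 5.044 × 10^7 m

Final answer:
(a) rₚ = 3.083 × 10^6 m
(b) rₐ = 5.044 × 10^7 m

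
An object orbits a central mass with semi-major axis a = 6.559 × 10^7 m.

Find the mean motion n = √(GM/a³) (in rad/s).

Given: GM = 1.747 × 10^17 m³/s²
a = 6.559 × 10^7 m
GM = 1.747 × 10^17 m³/s²
a³ = 2.82171 × 10^23 m³
GM/a³ = (1.747 × 10^17) / (2.82171 × 10^23) = 6.19127 × 10^-7 s⁻²
n = √(GM/a³) = 0.000786846 rad/s ≈ 0.0007868 rad/s

Final answer: n = 0.0007868 rad/s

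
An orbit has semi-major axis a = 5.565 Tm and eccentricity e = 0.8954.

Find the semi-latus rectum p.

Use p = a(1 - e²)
a = 5.565 Tm = 5.565 × 10^12 m
e = 0.8954,  e² = 0.801741,  1 − e² = 0.198259
p = a(1 − e²) = 5.565 × 10^12 m × 0.198259 = 1.10331 × 10^12 m ≈ 1.103 Tm

Final answer: p = 1.103 Tm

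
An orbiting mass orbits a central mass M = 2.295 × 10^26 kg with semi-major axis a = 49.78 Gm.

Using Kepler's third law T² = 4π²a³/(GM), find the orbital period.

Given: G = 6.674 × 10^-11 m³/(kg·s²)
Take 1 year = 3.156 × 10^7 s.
M = 2.295 × 10^26 kg
GM = G × M = 6.674 × 10^-11 × 2.295 × 10^26 = 1.53168 × 10^16 m³/s²
a = 49.78 Gm = 4.978 × 10^10 m
a³ = 1.23357 × 10^32 m³
T = 2π √(a³/GM) = 2π √((1.23357 × 10^32) / (1.53168 × 10^16)) = 2π × 8.97424 × 10^7 s
T = 5.63868 × 10^8 s ≈ 17.87 years

Final answer: 17.87 years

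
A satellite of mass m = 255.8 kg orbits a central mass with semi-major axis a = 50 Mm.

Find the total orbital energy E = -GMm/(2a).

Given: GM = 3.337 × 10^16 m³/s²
a = 50 Mm = 5 × 10^7 m
GM = 3.337 × 10^16 m³/s²
2a = 1 × 10^8 m
GMm = 3.337 × 10^16 × 255.8 = 8.53605 × 10^18 m³·kg/s²
E = −GMm/(2a) = -8.53605 × 10^10 J ≈ -85.36 GJ

Final answer: -85.36 GJ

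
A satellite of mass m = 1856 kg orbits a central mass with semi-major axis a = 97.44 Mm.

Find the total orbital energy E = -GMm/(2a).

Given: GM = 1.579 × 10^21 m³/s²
a = 97.44 Mm = 9.744 × 10^7 m
GM = 1.579 × 10^21 m³/s²
2a = 1.9488 × 10^8 m
GMm = 1.579 × 10^21 × 1856 = 2.93062 × 10^24 m³·kg/s²
E = −GMm/(2a) = -1.50381 × 10^16 J ≈ -15.04 PJ

Final answer: -15.04 PJ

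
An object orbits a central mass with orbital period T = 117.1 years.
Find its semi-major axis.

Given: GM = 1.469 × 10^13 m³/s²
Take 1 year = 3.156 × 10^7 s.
T = 117.1 years = 3.69568 × 10^9 s
GM = 1.469 × 10^13 m³/s²
Kepler's third law: a³ = GM T² / (4π²)
T² = 1.3658 × 10^19 s²
a³ = (1.469 × 10^13) × (1.3658 × 10^19) / (4π²) = 5.08218 × 10^30 m³
a = (a³)^(1/3) = 1.71929 × 10^10 m ≈ 1.719 × 10^10 m

Final answer: 1.719 × 10^10 m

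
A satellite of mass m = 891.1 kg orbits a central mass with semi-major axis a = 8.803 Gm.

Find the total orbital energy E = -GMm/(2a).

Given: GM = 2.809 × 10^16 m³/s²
a = 8.803 Gm = 8.803 × 10^9 m
GM = 2.809 × 10^16 m³/s²
2a = 1.7606 × 10^10 m
GMm = 2.809 × 10^16 × 891.1 = 2.5031 × 10^19 m³·kg/s²
E = −GMm/(2a) = -1.42173 × 10^9 J ≈ -1.422 GJ

Final answer: -1.422 GJ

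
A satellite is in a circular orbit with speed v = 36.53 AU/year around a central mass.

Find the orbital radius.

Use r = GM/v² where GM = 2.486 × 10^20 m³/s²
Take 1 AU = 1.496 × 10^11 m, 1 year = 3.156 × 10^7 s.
v = 36.53 AU/year = 173159 m/s
GM = 2.486 × 10^20 m³/s²
v² = 2.99839 × 10^10 m²/s²
r = GM/v² = (2.486 × 10^20) / (2.99839 × 10^10) = 8.29111 × 10^9 m ≈ 0.05542 AU

Final answer: 0.05542 AU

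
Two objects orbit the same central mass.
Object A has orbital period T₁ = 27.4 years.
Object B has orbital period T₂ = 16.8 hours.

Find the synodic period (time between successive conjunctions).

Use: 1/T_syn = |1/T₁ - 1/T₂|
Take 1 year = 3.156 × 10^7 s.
T₁ = 27.4 years = 8.64744 × 10^8 s
T₂ = 16.8 hours = 60480 s
1/T₁ = 1.15641 × 10^-9 s⁻¹
1/T₂ = 1.65344 × 10^-5 s⁻¹
|1/T₁ − 1/T₂| = 1.65332 × 10^-5 s⁻¹
T_syn = 1 / |1/T₁ − 1/T₂| = 60484.2 s ≈ 16.8 hours

Final answer: T_syn = 16.8 hours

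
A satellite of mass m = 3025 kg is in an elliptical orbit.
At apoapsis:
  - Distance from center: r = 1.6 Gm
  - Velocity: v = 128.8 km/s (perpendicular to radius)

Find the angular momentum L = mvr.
r = 1.6 Gm = 1.6 × 10^9 m
v = 128.8 km/s = 128800 m/s
vr = 128800 × 1.6 × 10^9 = 2.0608 × 10^14 m²/s
L = m × vr = 3025 × 2.0608 × 10^14 = 6.23392 × 10^17 kg·m²/s ≈ 6.234 × 10^17 kg·m²/s

Final answer: L = 6.234 × 10^17 kg·m²/s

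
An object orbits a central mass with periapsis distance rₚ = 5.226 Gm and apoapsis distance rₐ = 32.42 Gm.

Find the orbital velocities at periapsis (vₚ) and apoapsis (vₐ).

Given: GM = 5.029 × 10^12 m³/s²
rₚ = 5.226 Gm = 5.226 × 10^9 m
rₐ = 32.42 Gm = 3.242 × 10^10 m
GM = 5.029 × 10^12 m³/s²
a = (rₚ + rₐ)/2 = 1.8823 × 10^10 m
Vis-viva: v² = GM (2/r − 1/a)
vₚ² = 5.029 × 10^12 × (3.82702 × 10^-10 − 5.31265 × 10^-11) = 1657.43 m²/s²
vₚ = 40.7116 m/s ≈ 40.71 m/s
vₐ² = 5.029 × 10^12 × (6.16903 × 10^-11 − 5.31265 × 10^-11) = 43.0675 m²/s²
vₐ = 6.56258 m/s ≈ 6.563 m/s

Final answer: vₚ = 40.71 m/s, vₐ = 6.563 m/s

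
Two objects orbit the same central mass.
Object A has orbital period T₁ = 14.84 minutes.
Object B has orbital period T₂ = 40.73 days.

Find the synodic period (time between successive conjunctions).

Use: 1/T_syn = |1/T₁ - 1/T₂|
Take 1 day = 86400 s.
T₁ = 14.84 minutes = 890.4 s
T₂ = 40.73 days = 3.51907 × 10^6 s
1/T₁ = 0.00112309 s⁻¹
1/T₂ = 2.84166 × 10^-7 s⁻¹
|1/T₁ − 1/T₂| = 0.00112281 s⁻¹
T_syn = 1 / |1/T₁ − 1/T₂| = 890.625 s ≈ 14.84 minutes

Final answer: T_syn = 14.84 minutes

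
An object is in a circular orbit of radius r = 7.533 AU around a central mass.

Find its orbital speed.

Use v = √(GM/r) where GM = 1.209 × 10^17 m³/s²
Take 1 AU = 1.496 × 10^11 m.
r = 7.533 AU = 1.12694 × 10^12 m
GM = 1.209 × 10^17 m³/s²
GM/r = (1.209 × 10^17) / (1.12694 × 10^12) = 107282 m²/s²
v = √(GM/r) = 327.539 m/s ≈ 327.5 m/s

Final answer: 327.5 m/s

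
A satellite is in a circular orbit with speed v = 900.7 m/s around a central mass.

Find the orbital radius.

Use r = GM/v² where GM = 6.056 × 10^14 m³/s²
v = 900.7 m/s
GM = 6.056 × 10^14 m³/s²
v² = 811260 m²/s²
r = GM/v² = (6.056 × 10^14) / 811260 = 7.46493 × 10^8 m ≈ 7.465 × 10^8 m

Final answer: 7.465 × 10^8 m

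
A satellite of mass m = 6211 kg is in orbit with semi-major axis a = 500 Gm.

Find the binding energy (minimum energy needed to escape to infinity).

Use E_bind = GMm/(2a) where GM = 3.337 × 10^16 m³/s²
a = 500 Gm = 5 × 10^11 m
GM = 3.337 × 10^16 m³/s²
m = 6211 kg
GMm = 3.337 × 10^16 × 6211 = 2.07261 × 10^20 m³·kg/s²
2a = 1 × 10^12 m
E_bind = GMm/(2a) = 2.07261 × 10^8 J ≈ 207.3 MJ

Final answer: 207.3 MJ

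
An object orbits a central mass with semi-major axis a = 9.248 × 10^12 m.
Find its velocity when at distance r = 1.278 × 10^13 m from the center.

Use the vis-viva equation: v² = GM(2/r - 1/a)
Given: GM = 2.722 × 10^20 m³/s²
a = 9.248 × 10^12 m
r = 1.278 × 10^13 m
GM = 2.722 × 10^20 m³/s²
2/r − 1/a = 1.56495 × 10^-13 − 1.08131 × 10^-13 = 4.8363 × 10^-14 m⁻¹
v² = GM (2/r − 1/a) = 1.31644 × 10^7 m²/s²
v = 3628.28 m/s ≈ 3.628 km/s

Final answer: 3.628 km/s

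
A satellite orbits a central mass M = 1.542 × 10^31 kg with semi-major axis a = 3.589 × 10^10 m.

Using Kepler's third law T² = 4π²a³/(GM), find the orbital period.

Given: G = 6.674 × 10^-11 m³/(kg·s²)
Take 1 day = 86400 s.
M = 1.542 × 10^31 kg
GM = G × M = 6.674 × 10^-11 × 1.542 × 10^31 = 1.02913 × 10^21 m³/s²
a = 3.589 × 10^10 m
a³ = 4.62296 × 10^31 m³
T = 2π √(a³/GM) = 2π √((4.62296 × 10^31) / (1.02913 × 10^21)) = 2π × 211946 s
T = 1.33169 × 10^6 s ≈ 15.41 days

Final answer: 15.41 days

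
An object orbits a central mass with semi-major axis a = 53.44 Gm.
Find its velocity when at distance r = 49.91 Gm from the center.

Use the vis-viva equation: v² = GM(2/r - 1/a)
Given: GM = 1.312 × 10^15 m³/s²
a = 53.44 Gm = 5.344 × 10^10 m
r = 49.91 Gm = 4.991 × 10^10 m
GM = 1.312 × 10^15 m³/s²
2/r − 1/a = 4.00721 × 10^-11 − 1.87126 × 10^-11 = 2.13596 × 10^-11 m⁻¹
v² = GM (2/r − 1/a) = 28023.7 m²/s²
v = 167.403 m/s ≈ 167.4 m/s

Final answer: 167.4 m/s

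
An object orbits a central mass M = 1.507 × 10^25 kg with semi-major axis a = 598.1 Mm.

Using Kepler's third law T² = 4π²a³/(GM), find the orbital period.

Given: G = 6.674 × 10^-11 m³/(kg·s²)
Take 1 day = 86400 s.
M = 1.507 × 10^25 kg
GM = G × M = 6.674 × 10^-11 × 1.507 × 10^25 = 1.00577 × 10^15 m³/s²
a = 598.1 Mm = 5.981 × 10^8 m
a³ = 2.13954 × 10^26 m³
T = 2π √(a³/GM) = 2π √((2.13954 × 10^26) / (1.00577 × 10^15)) = 2π × 461223 s
T = 2.89795 × 10^6 s ≈ 33.54 days

Final answer: 33.54 days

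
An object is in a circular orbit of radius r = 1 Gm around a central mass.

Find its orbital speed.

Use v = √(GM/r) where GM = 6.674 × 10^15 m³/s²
r = 1 Gm = 1 × 10^9 m
GM = 6.674 × 10^15 m³/s²
GM/r = (6.674 × 10^15) / (1 × 10^9) = 6.674 × 10^6 m²/s²
v = √(GM/r) = 2583.41 m/s ≈ 2.583 km/s

Final answer: 2.583 km/s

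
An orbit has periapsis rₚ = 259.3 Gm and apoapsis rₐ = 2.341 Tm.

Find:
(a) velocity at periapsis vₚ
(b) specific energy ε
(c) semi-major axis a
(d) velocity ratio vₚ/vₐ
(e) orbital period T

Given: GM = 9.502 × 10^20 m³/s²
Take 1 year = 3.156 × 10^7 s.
rₚ = 259.3 Gm = 2.593 × 10^11 m
rₐ = 2.341 Tm = 2.341 × 10^12 m
GM = 9.502 × 10^20 m³/s²
a = (rₚ + rₐ)/2 = 1.30015 × 10^12 m
e = (rₐ − rₚ)/(rₐ + rₚ) = (2.0817 × 10^12) / (2.6003 × 10^12) = 0.800561
(a) vₚ² = GM (2/rₚ − 1/a) = 9.502 × 10^20 × (7.71307 × 10^-12 − 7.69142 × 10^-13) = 6.59812 × 10^9 m²/s²;  vₚ = 81228.8 m/s ≈ 81.23 km/s
(b) 2a = 2.6003 × 10^12 m;  ε = −GM/(2a) = -3.65419 × 10^8 J/kg ≈ -365.4 MJ/kg
(c) a = 1.30015 × 10^12 m ≈ 1.3 Tm
(d) vₚ/vₐ = rₐ/rₚ (angular momentum) = (2.341 × 10^12) / (2.593 × 10^11) = 9.02815 ≈ 9.028
(e) a³ = 2.19776 × 10^36 m³;  T = 2π √(a³/GM) = 2π × 4.80931 × 10^7 s = 3.02178 × 10^8 s ≈ 9.575 years

Final answer:
(a) velocity at periapsis vₚ = 81.23 km/s
(b) specific energy ε = -365.4 MJ/kg
(c) semi-major axis a = 1.3 Tm
(d) velocity ratio vₚ/vₐ = 9.028
(e) orbital period T = 9.575 years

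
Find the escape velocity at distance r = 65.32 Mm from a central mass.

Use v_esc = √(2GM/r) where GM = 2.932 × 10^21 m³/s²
r = 65.32 Mm = 6.532 × 10^7 m
GM = 2.932 × 10^21 m³/s²
2GM/r = 2 × (2.932 × 10^21) / (6.532 × 10^7) = 8.97734 × 10^13 m²/s²
v_esc = √(2GM/r) = 9.47488 × 10^6 m/s ≈ 9475 km/s

Final answer: 9475 km/s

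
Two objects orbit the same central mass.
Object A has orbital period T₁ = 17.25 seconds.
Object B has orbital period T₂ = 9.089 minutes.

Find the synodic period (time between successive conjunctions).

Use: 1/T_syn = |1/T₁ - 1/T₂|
T₁ = 17.25 seconds
T₂ = 9.089 minutes = 545.34 s
1/T₁ = 0.057971 s⁻¹
1/T₂ = 0.00183372 s⁻¹
|1/T₁ − 1/T₂| = 0.0561373 s⁻¹
T_syn = 1 / |1/T₁ − 1/T₂| = 17.8135 s ≈ 17.81 seconds

Final answer: T_syn = 17.81 seconds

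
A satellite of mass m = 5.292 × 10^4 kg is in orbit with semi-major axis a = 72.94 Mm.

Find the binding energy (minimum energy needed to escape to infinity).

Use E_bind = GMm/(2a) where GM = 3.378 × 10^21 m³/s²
a = 72.94 Mm = 7.294 × 10^7 m
GM = 3.378 × 10^21 m³/s²
m = 5.292 × 10^4 kg
GMm = 3.378 × 10^21 × 52920 = 1.78764 × 10^26 m³·kg/s²
2a = 1.4588 × 10^8 m
E_bind = GMm/(2a) = 1.22542 × 10^18 J ≈ 1.225 EJ

Final answer: 1.225 EJ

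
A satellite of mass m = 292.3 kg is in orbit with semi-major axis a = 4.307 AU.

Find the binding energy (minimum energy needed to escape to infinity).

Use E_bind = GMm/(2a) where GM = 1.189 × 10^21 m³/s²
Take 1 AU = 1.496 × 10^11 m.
a = 4.307 AU = 6.44327 × 10^11 m
GM = 1.189 × 10^21 m³/s²
m = 292.3 kg
GMm = 1.189 × 10^21 × 292.3 = 3.47545 × 10^23 m³·kg/s²
2a = 1.28865 × 10^12 m
E_bind = GMm/(2a) = 2.69696 × 10^11 J ≈ 269.7 GJ

Final answer: 269.7 GJ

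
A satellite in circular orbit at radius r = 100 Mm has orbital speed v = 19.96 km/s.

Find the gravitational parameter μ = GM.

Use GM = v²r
r = 100 Mm = 1 × 10^8 m
v = 19.96 km/s = 19960 m/s
v² = 3.98402 × 10^8 m²/s²
GM = v²r = 3.98402 × 10^8 × 1 × 10^8 = 3.98402 × 10^16 m³/s²
GM ≈ 3.984 × 10^16 m³/s²

Final answer: GM = 3.984 × 10^16 m³/s²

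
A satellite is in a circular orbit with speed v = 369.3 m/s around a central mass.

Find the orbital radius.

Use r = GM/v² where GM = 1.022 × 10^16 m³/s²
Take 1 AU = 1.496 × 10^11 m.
v = 369.3 m/s
GM = 1.022 × 10^16 m³/s²
v² = 136382 m²/s²
r = GM/v² = (1.022 × 10^16) / 136382 = 7.49363 × 10^10 m ≈ 0.5009 AU

Final answer: 0.5009 AU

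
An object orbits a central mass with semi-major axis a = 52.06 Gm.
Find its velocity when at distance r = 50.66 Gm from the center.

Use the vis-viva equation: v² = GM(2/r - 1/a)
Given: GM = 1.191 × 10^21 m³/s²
a = 52.06 Gm = 5.206 × 10^10 m
r = 50.66 Gm = 5.066 × 10^10 m
GM = 1.191 × 10^21 m³/s²
2/r − 1/a = 3.94789 × 10^-11 − 1.92086 × 10^-11 = 2.02703 × 10^-11 m⁻¹
v² = GM (2/r − 1/a) = 2.41419 × 10^10 m²/s²
v = 155377 m/s ≈ 155.4 km/s

Final answer: 155.4 km/s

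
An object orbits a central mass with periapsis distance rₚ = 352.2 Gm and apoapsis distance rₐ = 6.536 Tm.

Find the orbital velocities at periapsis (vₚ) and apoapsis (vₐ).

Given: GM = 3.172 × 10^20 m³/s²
rₚ = 352.2 Gm = 3.522 × 10^11 m
rₐ = 6.536 Tm = 6.536 × 10^12 m
GM = 3.172 × 10^20 m³/s²
a = (rₚ + rₐ)/2 = 3.4441 × 10^12 m
Vis-viva: v² = GM (2/r − 1/a)
vₚ² = 3.172 × 10^20 × (5.67859 × 10^-12 − 2.90352 × 10^-13) = 1.70915 × 10^9 m²/s²
vₚ = 41341.9 m/s ≈ 41.34 km/s
vₐ² = 3.172 × 10^20 × (3.05998 × 10^-13 − 2.90352 × 10^-13) = 4.96289 × 10^6 m²/s²
vₐ = 2227.75 m/s ≈ 2.228 km/s

Final answer: vₚ = 41.34 km/s, vₐ = 2.228 km/s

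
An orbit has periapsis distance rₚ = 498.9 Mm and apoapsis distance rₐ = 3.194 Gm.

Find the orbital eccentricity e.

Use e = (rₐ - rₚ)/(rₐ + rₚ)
rₚ = 498.9 Mm = 4.989 × 10^8 m
rₐ = 3.194 Gm = 3.194 × 10^9 m
rₐ − rₚ = 2.6951 × 10^9 m
rₐ + rₚ = 3.6929 × 10^9 m
e = (rₐ − rₚ)/(rₐ + rₚ) = 0.729806

Final answer: e = 0.7298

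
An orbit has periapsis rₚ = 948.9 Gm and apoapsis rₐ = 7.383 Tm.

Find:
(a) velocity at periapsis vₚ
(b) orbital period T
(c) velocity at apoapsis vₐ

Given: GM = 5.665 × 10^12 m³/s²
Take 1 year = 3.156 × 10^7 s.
rₚ = 948.9 Gm = 9.489 × 10^11 m
rₐ = 7.383 Tm = 7.383 × 10^12 m
GM = 5.665 × 10^12 m³/s²
a = (rₚ + rₐ)/2 = 4.16595 × 10^12 m
e = (rₐ − rₚ)/(rₐ + rₚ) = (6.4341 × 10^12) / (8.3319 × 10^12) = 0.772225
(a) vₚ² = GM (2/rₚ − 1/a) = 5.665 × 10^12 × (2.1077 × 10^-12 − 2.40041 × 10^-13) = 10.5803 m²/s²;  vₚ = 3.25274 m/s ≈ 3.253 m/s
(b) a³ = 7.23006 × 10^37 m³;  T = 2π √(a³/GM) = 2π × 3.57249 × 10^12 s = 2.24466 × 10^13 s ≈ 7.112 × 10^5 years
(c) vₐ² = GM (2/rₐ − 1/a) = 5.665 × 10^12 × (2.70893 × 10^-13 − 2.40041 × 10^-13) = 0.174773 m²/s²;  vₐ = 0.418058 m/s ≈ 0.4181 m/s

Final answer:
(a) velocity at periapsis vₚ = 3.253 m/s
(b) orbital period T = 7.112 × 10^5 years
(c) velocity at apoapsis vₐ = 0.4181 m/s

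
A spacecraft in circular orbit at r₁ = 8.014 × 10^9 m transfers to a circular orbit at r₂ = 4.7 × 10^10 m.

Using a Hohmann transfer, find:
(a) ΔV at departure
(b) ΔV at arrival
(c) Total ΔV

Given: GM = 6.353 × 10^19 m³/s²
r₁ = 8.014 × 10^9 m
r₂ = 4.7 × 10^10 m
GM = 6.353 × 10^19 m³/s²
Transfer ellipse: a_t = (r₁ + r₂)/2 = 2.7507 × 10^10 m
Circular speed at r₁: v₁ = √(GM/r₁) = 89035.8 m/s
Transfer speed at r₁ (periapsis): v₁ₜ = √(GM(2/r₁ − 1/a_t)) = 116384 m/s
(a) ΔV₁ = v₁ₜ − v₁ = 27347.9 m/s ≈ 27.35 km/s
Circular speed at r₂: v₂ = √(GM/r₂) = 36765.5 m/s
Transfer speed at r₂ (apoapsis): v₂ₜ = √(GM(2/r₂ − 1/a_t)) = 19844.7 m/s
(b) ΔV₂ = v₂ − v₂ₜ = 16920.8 m/s ≈ 16.92 km/s
(c) ΔV_total = ΔV₁ + ΔV₂ = 44268.7 m/s ≈ 44.27 km/s

Final answer:
(a) ΔV₁ = 27.35 km/s
(b) ΔV₂ = 16.92 km/s
(c) ΔV_total = 44.27 km/s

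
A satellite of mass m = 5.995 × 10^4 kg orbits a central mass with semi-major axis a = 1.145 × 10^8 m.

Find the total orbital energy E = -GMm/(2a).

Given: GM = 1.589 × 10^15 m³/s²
a = 1.145 × 10^8 m
GM = 1.589 × 10^15 m³/s²
2a = 2.29 × 10^8 m
GMm = 1.589 × 10^15 × 59950 = 9.52606 × 10^19 m³·kg/s²
E = −GMm/(2a) = -4.15985 × 10^11 J ≈ -416 GJ

Final answer: -416 GJ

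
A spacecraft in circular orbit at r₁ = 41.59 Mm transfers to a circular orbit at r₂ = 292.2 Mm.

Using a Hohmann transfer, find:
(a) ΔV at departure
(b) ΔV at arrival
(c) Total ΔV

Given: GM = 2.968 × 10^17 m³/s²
r₁ = 41.59 Mm = 4.159 × 10^7 m
r₂ = 292.2 Mm = 2.922 × 10^8 m
GM = 2.968 × 10^17 m³/s²
Transfer ellipse: a_t = (r₁ + r₂)/2 = 1.66895 × 10^8 m
Circular speed at r₁: v₁ = √(GM/r₁) = 84476.8 m/s
Transfer speed at r₁ (periapsis): v₁ₜ = √(GM(2/r₁ − 1/a_t)) = 111778 m/s
(a) ΔV₁ = v₁ₜ − v₁ = 27301.1 m/s ≈ 27.3 km/s
Circular speed at r₂: v₂ = √(GM/r₂) = 31870.7 m/s
Transfer speed at r₂ (apoapsis): v₂ₜ = √(GM(2/r₂ − 1/a_t)) = 15909.8 m/s
(b) ΔV₂ = v₂ − v₂ₜ = 15960.9 m/s ≈ 15.96 km/s
(c) ΔV_total = ΔV₁ + ΔV₂ = 43262 m/s ≈ 43.26 km/s

Final answer:
(a) ΔV₁ = 27.3 km/s
(b) ΔV₂ = 15.96 km/s
(c) ΔV_total = 43.26 km/s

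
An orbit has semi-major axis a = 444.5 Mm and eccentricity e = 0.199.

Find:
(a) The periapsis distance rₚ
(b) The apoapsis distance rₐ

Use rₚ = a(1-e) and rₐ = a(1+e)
a = 444.5 Mm = 4.445 × 10^8 m
e = 0.199:  1 − e = 0.801,  1 + e = 1.199
(a) rₚ = a(1 − e) = 4.445 × 10^8 m × 0.801 = 3.56044 × 10^8 m ≈ 356 Mm
(b) rₐ = a(1 + e) = 4.445 × 10^8 m × 1.199 = 5.32956 × 10^8 m ≈ 533 Mm

Final answer:
(a) rₚ = 356 Mm
(b) rₐ = 533 Mm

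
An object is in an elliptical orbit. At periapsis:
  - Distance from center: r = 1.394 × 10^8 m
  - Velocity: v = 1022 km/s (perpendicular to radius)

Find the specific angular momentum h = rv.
r = 1.394 × 10^8 m
v = 1022 km/s = 1.022 × 10^6 m/s
h = rv = 1.394 × 10^8 × 1.022 × 10^6 = 1.42467 × 10^14 m²/s ≈ 1.425 × 10^14 m²/s

Final answer: h = 1.425 × 10^14 m²/s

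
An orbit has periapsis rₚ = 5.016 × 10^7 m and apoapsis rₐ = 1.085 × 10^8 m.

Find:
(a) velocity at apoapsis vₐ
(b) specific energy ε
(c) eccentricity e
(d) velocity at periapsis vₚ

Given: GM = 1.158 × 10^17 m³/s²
rₚ = 5.016 × 10^7 m
rₐ = 1.085 × 10^8 m
GM = 1.158 × 10^17 m³/s²
a = (rₚ + rₐ)/2 = 7.933 × 10^7 m
e = (rₐ − rₚ)/(rₐ + rₚ) = (5.834 × 10^7) / (1.5866 × 10^8) = 0.367705
(a) vₐ² = GM (2/rₐ − 1/a) = 1.158 × 10^17 × (1.84332 × 10^-8 − 1.26056 × 10^-8) = 6.74837 × 10^8 m²/s²;  vₐ = 25977.6 m/s ≈ 25.98 km/s
(b) 2a = 1.5866 × 10^8 m;  ε = −GM/(2a) = -7.29863 × 10^8 J/kg ≈ -729.9 MJ/kg
(c) e = 0.367705 ≈ 0.3677
(d) vₚ² = GM (2/rₚ − 1/a) = 1.158 × 10^17 × (3.98724 × 10^-8 − 1.26056 × 10^-8) = 3.1575 × 10^9 m²/s²;  vₚ = 56191.6 m/s ≈ 56.19 km/s

Final answer:
(a) velocity at apoapsis vₐ = 25.98 km/s
(b) specific energy ε = -729.9 MJ/kg
(c) eccentricity e = 0.3677
(d) velocity at periapsis vₚ = 56.19 km/s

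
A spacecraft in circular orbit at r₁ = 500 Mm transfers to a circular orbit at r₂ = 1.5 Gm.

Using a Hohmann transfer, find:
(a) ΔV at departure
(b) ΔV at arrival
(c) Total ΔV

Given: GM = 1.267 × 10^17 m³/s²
r₁ = 500 Mm = 5 × 10^8 m
r₂ = 1.5 Gm = 1.5 × 10^9 m
GM = 1.267 × 10^17 m³/s²
Transfer ellipse: a_t = (r₁ + r₂)/2 = 1 × 10^9 m
Circular speed at r₁: v₁ = √(GM/r₁) = 15918.5 m/s
Transfer speed at r₁ (periapsis): v₁ₜ = √(GM(2/r₁ − 1/a_t)) = 19496.2 m/s
(a) ΔV₁ = v₁ₜ − v₁ = 3577.61 m/s ≈ 3.578 km/s
Circular speed at r₂: v₂ = √(GM/r₂) = 9190.57 m/s
Transfer speed at r₂ (apoapsis): v₂ₜ = √(GM(2/r₂ − 1/a_t)) = 6498.72 m/s
(b) ΔV₂ = v₂ − v₂ₜ = 2691.86 m/s ≈ 2.692 km/s
(c) ΔV_total = ΔV₁ + ΔV₂ = 6269.47 m/s ≈ 6.269 km/s

Final answer:
(a) ΔV₁ = 3.578 km/s
(b) ΔV₂ = 2.692 km/s
(c) ΔV_total = 6.269 km/s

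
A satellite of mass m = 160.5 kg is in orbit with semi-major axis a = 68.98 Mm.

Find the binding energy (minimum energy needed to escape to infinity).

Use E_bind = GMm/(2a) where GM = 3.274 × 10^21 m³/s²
a = 68.98 Mm = 6.898 × 10^7 m
GM = 3.274 × 10^21 m³/s²
m = 160.5 kg
GMm = 3.274 × 10^21 × 160.5 = 5.25477 × 10^23 m³·kg/s²
2a = 1.3796 × 10^8 m
E_bind = GMm/(2a) = 3.80891 × 10^15 J ≈ 3.809 PJ

Final answer: 3.809 PJ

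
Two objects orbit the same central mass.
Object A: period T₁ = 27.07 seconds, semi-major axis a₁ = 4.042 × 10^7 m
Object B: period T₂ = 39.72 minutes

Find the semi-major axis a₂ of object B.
T₁ = 27.07 seconds
T₂ = 39.72 minutes = 2383.2 s
a₁ = 4.042 × 10^7 m
Kepler's third law: (T₂/T₁)² = (a₂/a₁)³  ⇒  a₂ = a₁ (T₂/T₁)^(2/3)
T₂/T₁ = 88.0384
(T₂/T₁)^(2/3) = 19.7901
a₂ = 4.042 × 10^7 m × 19.7901 = 7.99916 × 10^8 m ≈ 7.999 × 10^8 m

Final answer: a₂ = 7.999 × 10^8 m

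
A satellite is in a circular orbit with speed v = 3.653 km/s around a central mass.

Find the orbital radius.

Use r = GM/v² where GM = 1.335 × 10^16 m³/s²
v = 3.653 km/s = 3653 m/s
GM = 1.335 × 10^16 m³/s²
v² = 1.33444 × 10^7 m²/s²
r = GM/v² = (1.335 × 10^16) / (1.33444 × 10^7) = 1.00042 × 10^9 m ≈ 1 Gm

Final answer: 1 Gm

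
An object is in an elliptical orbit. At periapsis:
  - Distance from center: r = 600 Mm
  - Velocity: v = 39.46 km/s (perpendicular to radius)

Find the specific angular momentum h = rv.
r = 600 Mm = 6 × 10^8 m
v = 39.46 km/s = 39460 m/s
h = rv = 6 × 10^8 × 39460 = 2.3676 × 10^13 m²/s ≈ 2.368 × 10^13 m²/s

Final answer: h = 2.368 × 10^13 m²/s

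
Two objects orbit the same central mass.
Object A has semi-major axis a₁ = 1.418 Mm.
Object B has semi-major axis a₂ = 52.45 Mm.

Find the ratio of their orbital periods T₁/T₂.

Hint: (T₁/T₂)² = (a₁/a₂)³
a₁ = 1.418 Mm = 1.418 × 10^6 m
a₂ = 52.45 Mm = 5.245 × 10^7 m
a₁/a₂ = 0.0270353
T₁/T₂ = (a₁/a₂)^(3/2) = (0.0270353)^1.5 = 0.00444525

Final answer: T₁/T₂ = 0.004445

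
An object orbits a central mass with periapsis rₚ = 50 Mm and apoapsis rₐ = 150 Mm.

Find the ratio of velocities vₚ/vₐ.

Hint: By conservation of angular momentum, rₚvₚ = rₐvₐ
rₚ = 50 Mm = 5 × 10^7 m
rₐ = 150 Mm = 1.5 × 10^8 m
rₚvₚ = rₐvₐ  ⇒  vₚ/vₐ = rₐ/rₚ
vₚ/vₐ = (1.5 × 10^8) / (5 × 10^7) = 3

Final answer: vₚ/vₐ = 3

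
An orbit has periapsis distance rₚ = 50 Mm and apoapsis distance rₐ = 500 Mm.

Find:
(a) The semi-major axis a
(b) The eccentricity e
rₚ = 50 Mm = 5 × 10^7 m
rₐ = 500 Mm = 5 × 10^8 m
(a) a = (rₚ + rₐ)/2 = 2.75 × 10^8 m ≈ 275 Mm
(b) e = (rₐ − rₚ)/(rₐ + rₚ) = (4.5 × 10^8) / (5.5 × 10^8) = 0.818182

Final answer:
(a) a = 275 Mm
(b) e = 0.8182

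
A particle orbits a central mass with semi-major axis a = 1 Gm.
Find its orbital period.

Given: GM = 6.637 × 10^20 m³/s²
a = 1 Gm = 1 × 10^9 m
GM = 6.637 × 10^20 m³/s²
a³ = 1 × 10^27 m³
T = 2π √(a³/GM) = 2π √((1 × 10^27) / (6.637 × 10^20)) = 2π × 1227.48 s
T = 7712.48 s ≈ 2.142 hours

Final answer: 2.142 hours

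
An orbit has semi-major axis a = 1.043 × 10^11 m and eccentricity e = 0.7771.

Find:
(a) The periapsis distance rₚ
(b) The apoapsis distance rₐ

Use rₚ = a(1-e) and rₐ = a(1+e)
a = 1.043 × 10^11 m
e = 0.7771:  1 − e = 0.2229,  1 + e = 1.7771
(a) rₚ = a(1 − e) = 1.043 × 10^11 m × 0.2229 = 2.32485 × 10^10 m ≈ 2.325 × 10^10 m
(b) rₐ = a(1 + e) = 1.043 × 10^11 m × 1.7771 = 1.85352 × 10^11 m ≈ 1.854 × 10^11 m

Final answer:
(a) rₚ = 2.325 × 10^10 m
(b) rₐ = 1.854 × 10^11 m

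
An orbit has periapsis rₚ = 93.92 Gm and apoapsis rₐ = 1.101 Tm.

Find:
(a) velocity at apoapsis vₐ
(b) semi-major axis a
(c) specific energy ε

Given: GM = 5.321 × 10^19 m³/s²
rₚ = 93.92 Gm = 9.392 × 10^10 m
rₐ = 1.101 Tm = 1.101 × 10^12 m
GM = 5.321 × 10^19 m³/s²
a = (rₚ + rₐ)/2 = 5.9746 × 10^11 m
e = (rₐ − rₚ)/(rₐ + rₚ) = (1.00708 × 10^12) / (1.19492 × 10^12) = 0.842801
(a) vₐ² = GM (2/rₐ − 1/a) = 5.321 × 10^19 × (1.81653 × 10^-12 − 1.67375 × 10^-12) = 7.59723 × 10^6 m²/s²;  vₐ = 2756.31 m/s ≈ 2.756 km/s
(b) a = 5.9746 × 10^11 m ≈ 597.5 Gm
(c) 2a = 1.19492 × 10^12 m;  ε = −GM/(2a) = -4.45302 × 10^7 J/kg ≈ -44.53 MJ/kg

Final answer:
(a) velocity at apoapsis vₐ = 2.756 km/s
(b) semi-major axis a = 597.5 Gm
(c) specific energy ε = -44.53 MJ/kg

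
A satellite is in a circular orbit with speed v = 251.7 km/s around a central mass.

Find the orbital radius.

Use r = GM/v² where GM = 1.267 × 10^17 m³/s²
v = 251.7 km/s = 251700 m/s
GM = 1.267 × 10^17 m³/s²
v² = 6.33529 × 10^10 m²/s²
r = GM/v² = (1.267 × 10^17) / (6.33529 × 10^10) = 1.99991 × 10^6 m ≈ 2 Mm

Final answer: 2 Mm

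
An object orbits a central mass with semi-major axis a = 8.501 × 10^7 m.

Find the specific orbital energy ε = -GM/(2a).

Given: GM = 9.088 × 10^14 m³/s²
a = 8.501 × 10^7 m
GM = 9.088 × 10^14 m³/s²
2a = 1.7002 × 10^8 m
ε = −GM/(2a) = -5.34525 × 10^6 J/kg ≈ -5.345 MJ/kg

Final answer: -5.345 MJ/kg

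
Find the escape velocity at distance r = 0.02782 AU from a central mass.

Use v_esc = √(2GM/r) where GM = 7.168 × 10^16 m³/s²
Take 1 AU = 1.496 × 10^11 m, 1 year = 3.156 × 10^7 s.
r = 0.02782 AU = 4.16187 × 10^9 m
GM = 7.168 × 10^16 m³/s²
2GM/r = 2 × (7.168 × 10^16) / (4.16187 × 10^9) = 3.4446 × 10^7 m²/s²
v_esc = √(2GM/r) = 5869.07 m/s ≈ 1.238 AU/year

Final answer: 1.238 AU/year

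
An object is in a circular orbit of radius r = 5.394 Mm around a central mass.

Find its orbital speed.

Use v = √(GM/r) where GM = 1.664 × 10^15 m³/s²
r = 5.394 Mm = 5.394 × 10^6 m
GM = 1.664 × 10^15 m³/s²
GM/r = (1.664 × 10^15) / (5.394 × 10^6) = 3.08491 × 10^8 m²/s²
v = √(GM/r) = 17563.9 m/s ≈ 17.56 km/s

Final answer: 17.56 km/s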